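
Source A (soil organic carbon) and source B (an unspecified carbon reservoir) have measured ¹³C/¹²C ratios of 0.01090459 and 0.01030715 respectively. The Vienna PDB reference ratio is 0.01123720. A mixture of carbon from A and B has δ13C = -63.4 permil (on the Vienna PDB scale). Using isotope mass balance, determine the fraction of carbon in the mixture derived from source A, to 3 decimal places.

0.364

δ_A = (0.01090459/0.01123720 − 1)×1000 = (0.970401 − 1)×1000 = -29.599 permil
δ_B = (0.01030715/0.01123720 − 1)×1000 = (0.917235 − 1)×1000 = -82.765 permil
f_A = (δ_mix − δ_B)/(δ_A − δ_B) = (-63.4 − (-82.765))/(-29.599 − (-82.765))
f_A = 19.365 / 53.166 = 0.3642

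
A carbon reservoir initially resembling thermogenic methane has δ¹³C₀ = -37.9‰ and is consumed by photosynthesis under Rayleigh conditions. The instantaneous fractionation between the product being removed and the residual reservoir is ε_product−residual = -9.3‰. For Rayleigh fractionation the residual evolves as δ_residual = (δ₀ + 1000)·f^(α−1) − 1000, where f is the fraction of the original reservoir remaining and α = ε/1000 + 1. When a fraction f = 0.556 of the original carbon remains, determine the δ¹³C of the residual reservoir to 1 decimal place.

Rayleigh residual: δ_res = (δ₀ + 1000)·f^(α−1) − 1000
α = ε/1000 + 1 = 0.99070, so α − 1 = -0.00930
f^(α−1) = 0.556^(-0.00930) = 1.005474
δ_res = (-37.9 + 1000) × 1.005474 − 1000 = 967.366 − 1000 = -32.63‰

-32.6‰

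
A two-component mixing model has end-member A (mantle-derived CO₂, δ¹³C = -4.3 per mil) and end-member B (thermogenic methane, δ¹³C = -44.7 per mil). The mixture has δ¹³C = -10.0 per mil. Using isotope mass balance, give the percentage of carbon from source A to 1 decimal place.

85.9%

δ_mix = f_A·δ_A + (1 − f_A)·δ_B  ⇒  f_A = (δ_mix − δ_B)/(δ_A − δ_B)
f_A = (-10.0 − (-44.7)) / (-4.3 − (-44.7))
f_A = 34.7 / 40.4 = 0.8589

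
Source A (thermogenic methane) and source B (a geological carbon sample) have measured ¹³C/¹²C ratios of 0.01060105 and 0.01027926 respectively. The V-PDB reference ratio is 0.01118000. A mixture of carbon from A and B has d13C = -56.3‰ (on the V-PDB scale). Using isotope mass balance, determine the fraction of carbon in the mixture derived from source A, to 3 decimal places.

0.843

δ_A = (0.01060105/0.01118000 − 1)×1000 = (0.948216 − 1)×1000 = -51.784‰
δ_B = (0.01027926/0.01118000 − 1)×1000 = (0.919433 − 1)×1000 = -80.567‰
f_A = (δ_mix − δ_B)/(δ_A − δ_B) = (-56.3 − (-80.567))/(-51.784 − (-80.567))
f_A = 24.267 / 28.783 = 0.8431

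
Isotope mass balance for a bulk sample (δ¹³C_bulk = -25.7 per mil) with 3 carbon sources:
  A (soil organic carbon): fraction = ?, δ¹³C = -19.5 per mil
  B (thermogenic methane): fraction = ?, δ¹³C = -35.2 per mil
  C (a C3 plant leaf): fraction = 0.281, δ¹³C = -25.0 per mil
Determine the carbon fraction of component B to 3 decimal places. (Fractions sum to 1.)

Let f_B and f_A be the unknown fractions; fractions sum to 1 so f_B + f_A = 0.719.
Mass balance: Σ fᵢ·δᵢ = δ_bulk ⇒ f_B·(-35.2) + f_A·(-19.5) = -25.7 − (-7.025) = -18.675
Substitute f_A = 0.719 − f_B:
f_B·(-35.2 − -19.5) = -18.675 − 0.719×(-19.5) = -4.654
f_B = -4.654 / -15.7 = 0.2965

0.296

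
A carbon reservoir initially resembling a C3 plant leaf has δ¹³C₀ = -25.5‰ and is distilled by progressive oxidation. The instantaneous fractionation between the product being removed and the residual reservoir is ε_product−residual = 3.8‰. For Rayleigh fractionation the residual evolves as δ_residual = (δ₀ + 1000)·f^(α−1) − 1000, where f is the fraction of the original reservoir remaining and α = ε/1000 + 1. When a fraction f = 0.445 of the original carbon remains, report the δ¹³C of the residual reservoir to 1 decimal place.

Rayleigh residual: δ_res = (δ₀ + 1000)·f^(α−1) − 1000
α = ε/1000 + 1 = 1.00380, so α − 1 = 0.00380
f^(α−1) = 0.445^(0.00380) = 0.996928
δ_res = (-25.5 + 1000) × 0.996928 − 1000 = 971.506 − 1000 = -28.49‰

-28.5‰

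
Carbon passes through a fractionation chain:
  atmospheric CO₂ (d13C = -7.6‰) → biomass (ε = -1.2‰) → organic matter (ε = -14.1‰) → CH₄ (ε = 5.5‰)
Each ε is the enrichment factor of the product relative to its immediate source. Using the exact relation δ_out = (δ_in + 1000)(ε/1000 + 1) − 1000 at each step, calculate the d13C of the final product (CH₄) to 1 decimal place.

step 1: δ = (-7.60 + 1000)·(-1.2/1000 + 1) − 1000 = -8.79‰
step 2: δ = (-8.79 + 1000)·(-14.1/1000 + 1) − 1000 = -22.77‰
step 3: δ = (-22.77 + 1000)·(5.5/1000 + 1) − 1000 = -17.39‰

-17.4‰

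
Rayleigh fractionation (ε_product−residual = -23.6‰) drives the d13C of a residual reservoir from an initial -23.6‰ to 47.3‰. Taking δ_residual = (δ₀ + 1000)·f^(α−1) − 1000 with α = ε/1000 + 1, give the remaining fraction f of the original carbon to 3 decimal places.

α − 1 = ε/1000 = -0.0236
(δ_res + 1000)/(δ₀ + 1000) = (47.3 + 1000)/(-23.6 + 1000) = 1047.3/976.4 = 1.072614
f = 1.072614^(1/-0.0236) = exp(ln(1.072614)/-0.0236) = exp(0.07010/-0.0236)
f = exp(-2.9703) = 0.0513

0.051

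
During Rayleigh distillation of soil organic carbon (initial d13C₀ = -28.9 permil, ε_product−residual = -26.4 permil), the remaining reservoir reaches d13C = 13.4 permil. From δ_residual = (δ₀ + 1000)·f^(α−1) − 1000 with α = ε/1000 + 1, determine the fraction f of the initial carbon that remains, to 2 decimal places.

α − 1 = ε/1000 = -0.0264
(δ_res + 1000)/(δ₀ + 1000) = (13.4 + 1000)/(-28.9 + 1000) = 1013.4/971.1 = 1.043559
f = 1.043559^(1/-0.0264) = exp(ln(1.043559)/-0.0264) = exp(0.04264/-0.0264)
f = exp(-1.6150) = 0.1989

0.20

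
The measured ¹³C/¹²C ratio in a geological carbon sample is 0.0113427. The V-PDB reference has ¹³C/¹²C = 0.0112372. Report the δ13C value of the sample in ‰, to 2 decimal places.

δ13C = (R_sample / R_standard − 1) × 1000
R_sample / R_standard = 0.0113427 / 0.0112372 = 1.009388
δ13C = (1.009388 − 1) × 1000 = 9.388‰

9.39‰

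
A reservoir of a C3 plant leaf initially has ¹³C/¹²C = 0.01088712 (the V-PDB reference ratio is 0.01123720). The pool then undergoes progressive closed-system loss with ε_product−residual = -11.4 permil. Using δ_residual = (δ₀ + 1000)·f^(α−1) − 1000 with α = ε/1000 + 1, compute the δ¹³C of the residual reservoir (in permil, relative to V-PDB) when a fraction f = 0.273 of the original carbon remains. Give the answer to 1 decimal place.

δ₀ = (0.01088712/0.01123720 − 1)×1000 = (0.968846 − 1)×1000 = -31.154 permil
α − 1 = ε/1000 = -0.0114
f^(α−1) = 0.273^(-0.0114) = 1.014911
δ_res = (-31.154 + 1000) × 1.014911 − 1000 = 983.292 − 1000 = -16.71 permil

-16.7 permil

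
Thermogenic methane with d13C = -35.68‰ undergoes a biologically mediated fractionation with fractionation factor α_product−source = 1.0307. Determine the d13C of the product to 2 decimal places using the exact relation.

δ_product = (δ_source + 1000)·α − 1000
δ_product = (-35.68 + 1000) × 1.0307 − 1000
δ_product = 993.925 − 1000 = -6.075‰

-6.08‰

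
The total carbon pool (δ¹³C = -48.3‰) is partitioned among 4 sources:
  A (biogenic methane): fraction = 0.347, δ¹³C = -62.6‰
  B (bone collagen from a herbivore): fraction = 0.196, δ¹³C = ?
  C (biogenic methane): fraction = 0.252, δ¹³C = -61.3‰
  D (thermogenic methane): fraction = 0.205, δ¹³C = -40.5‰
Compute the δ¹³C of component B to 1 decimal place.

-14.4‰

Isotope mass balance: δ_bulk = Σ fᵢ·δᵢ.
-48.3 = 0.347×(-62.6) + 0.196×δ_B + 0.252×(-61.3) + 0.205×(-40.5)
0.196·δ_B = -48.3 − (-45.472) = -2.828
δ_B = -2.828 / 0.196 = -14.43‰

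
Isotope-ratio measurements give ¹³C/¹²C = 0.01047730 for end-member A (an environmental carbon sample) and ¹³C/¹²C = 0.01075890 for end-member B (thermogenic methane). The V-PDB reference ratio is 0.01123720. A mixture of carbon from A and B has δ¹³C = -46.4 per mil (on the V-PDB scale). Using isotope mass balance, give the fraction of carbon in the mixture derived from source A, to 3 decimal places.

δ_A = (0.01047730/0.01123720 − 1)×1000 = (0.932376 − 1)×1000 = -67.624 per mil
δ_B = (0.01075890/0.01123720 − 1)×1000 = (0.957436 − 1)×1000 = -42.564 per mil
f_A = (δ_mix − δ_B)/(δ_A − δ_B) = (-46.4 − (-42.564))/(-67.624 − (-42.564))
f_A = -3.836 / -25.060 = 0.1531

0.153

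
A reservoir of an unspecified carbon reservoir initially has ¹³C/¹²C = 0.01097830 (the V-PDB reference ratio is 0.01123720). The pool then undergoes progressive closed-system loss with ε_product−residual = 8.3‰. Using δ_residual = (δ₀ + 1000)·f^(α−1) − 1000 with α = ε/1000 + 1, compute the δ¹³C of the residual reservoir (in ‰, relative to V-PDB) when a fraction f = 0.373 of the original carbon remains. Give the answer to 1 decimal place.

δ₀ = (0.01097830/0.01123720 − 1)×1000 = (0.976960 − 1)×1000 = -23.040‰
α − 1 = ε/1000 = 0.0083
f^(α−1) = 0.373^(0.0083) = 0.991848
δ_res = (-23.040 + 1000) × 0.991848 − 1000 = 968.996 − 1000 = -31.00‰

-31.0‰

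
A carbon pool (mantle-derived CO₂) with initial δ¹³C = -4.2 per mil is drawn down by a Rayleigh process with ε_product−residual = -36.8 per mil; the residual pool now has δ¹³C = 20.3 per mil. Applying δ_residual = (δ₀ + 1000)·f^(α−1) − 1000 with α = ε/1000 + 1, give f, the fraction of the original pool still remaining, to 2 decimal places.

α − 1 = ε/1000 = -0.0368
(δ_res + 1000)/(δ₀ + 1000) = (20.3 + 1000)/(-4.2 + 1000) = 1020.3/995.8 = 1.024603
f = 1.024603^(1/-0.0368) = exp(ln(1.024603)/-0.0368) = exp(0.02431/-0.0368)
f = exp(-0.6605) = 0.5166

0.52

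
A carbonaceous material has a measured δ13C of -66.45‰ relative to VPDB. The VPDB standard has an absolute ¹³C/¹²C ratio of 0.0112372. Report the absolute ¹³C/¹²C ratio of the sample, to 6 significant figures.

0.0104905

R_sample = R_standard × (δ13C/1000 + 1)
R_sample = 0.0112372 × (-66.45/1000 + 1) = 0.0112372 × 0.933550
R_sample = 0.0104905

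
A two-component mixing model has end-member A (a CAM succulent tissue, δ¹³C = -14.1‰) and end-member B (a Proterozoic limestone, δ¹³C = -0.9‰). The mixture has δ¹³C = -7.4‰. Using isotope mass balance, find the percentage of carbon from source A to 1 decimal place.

δ_mix = f_A·δ_A + (1 − f_A)·δ_B  ⇒  f_A = (δ_mix − δ_B)/(δ_A − δ_B)
f_A = (-7.4 − (-0.9)) / (-14.1 − (-0.9))
f_A = -6.5 / -13.2 = 0.4924

49.2%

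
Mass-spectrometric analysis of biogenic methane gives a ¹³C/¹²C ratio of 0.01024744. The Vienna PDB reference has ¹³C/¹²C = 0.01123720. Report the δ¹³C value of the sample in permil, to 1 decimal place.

-88.1 permil

δ¹³C = (R_sample / R_standard − 1) × 1000
R_sample / R_standard = 0.01024744 / 0.01123720 = 0.911921
δ¹³C = (0.911921 − 1) × 1000 = -88.08 permil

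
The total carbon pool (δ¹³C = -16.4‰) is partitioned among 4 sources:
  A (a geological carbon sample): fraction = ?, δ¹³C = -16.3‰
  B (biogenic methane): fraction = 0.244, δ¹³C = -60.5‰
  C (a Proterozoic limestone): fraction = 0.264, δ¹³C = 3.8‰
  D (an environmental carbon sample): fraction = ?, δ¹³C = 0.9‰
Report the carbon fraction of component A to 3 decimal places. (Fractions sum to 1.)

0.179

Let f_A and f_D be the unknown fractions; fractions sum to 1 so f_A + f_D = 0.492.
Mass balance: Σ fᵢ·δᵢ = δ_bulk ⇒ f_A·(-16.3) + f_D·(0.9) = -16.4 − (-13.759) = -2.641
Substitute f_D = 0.492 − f_A:
f_A·(-16.3 − 0.9) = -2.641 − 0.492×(0.9) = -3.084
f_A = -3.084 / -17.2 = 0.1793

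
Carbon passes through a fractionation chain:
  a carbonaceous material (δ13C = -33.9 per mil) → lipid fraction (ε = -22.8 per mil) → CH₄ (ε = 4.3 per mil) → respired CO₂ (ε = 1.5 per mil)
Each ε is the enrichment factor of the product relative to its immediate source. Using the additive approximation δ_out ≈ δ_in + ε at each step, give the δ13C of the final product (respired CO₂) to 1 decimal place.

-50.9 per mil

step 1: δ ≈ -33.9 + (-22.8) = -56.7 per mil
step 2: δ ≈ -56.7 + (4.3) = -52.4 per mil
step 3: δ ≈ -52.4 + (1.5) = -50.9 per mil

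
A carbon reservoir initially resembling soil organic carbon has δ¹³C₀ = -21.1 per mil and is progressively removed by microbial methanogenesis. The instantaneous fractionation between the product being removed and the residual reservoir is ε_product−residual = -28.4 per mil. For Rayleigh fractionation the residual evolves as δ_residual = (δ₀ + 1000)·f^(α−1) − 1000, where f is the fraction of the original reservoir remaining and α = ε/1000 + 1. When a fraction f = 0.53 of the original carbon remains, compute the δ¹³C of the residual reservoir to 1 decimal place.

-3.3 per mil

Rayleigh residual: δ_res = (δ₀ + 1000)·f^(α−1) − 1000
α = ε/1000 + 1 = 0.97160, so α − 1 = -0.02840
f^(α−1) = 0.53^(-0.02840) = 1.018194
δ_res = (-21.1 + 1000) × 1.018194 − 1000 = 996.710 − 1000 = -3.29 per mil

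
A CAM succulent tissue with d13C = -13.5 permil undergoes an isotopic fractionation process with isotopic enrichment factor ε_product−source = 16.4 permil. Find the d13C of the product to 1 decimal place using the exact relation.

2.7 permil

Exactly, δ_product = (δ_source + 1000)·(ε/1000 + 1) − 1000.
δ_product = (-13.5 + 1000) × (16.4/1000 + 1) − 1000
δ_product = 2.68 permil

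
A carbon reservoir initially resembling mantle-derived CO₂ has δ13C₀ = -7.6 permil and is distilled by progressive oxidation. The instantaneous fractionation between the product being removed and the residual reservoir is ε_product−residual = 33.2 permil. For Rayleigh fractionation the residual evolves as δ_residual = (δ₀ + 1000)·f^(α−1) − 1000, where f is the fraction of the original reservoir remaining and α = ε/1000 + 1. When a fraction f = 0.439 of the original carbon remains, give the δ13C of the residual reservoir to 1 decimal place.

Rayleigh residual: δ_res = (δ₀ + 1000)·f^(α−1) − 1000
α = ε/1000 + 1 = 1.03320, so α − 1 = 0.03320
f^(α−1) = 0.439^(0.03320) = 0.973038
δ_res = (-7.6 + 1000) × 0.973038 − 1000 = 965.643 − 1000 = -34.36 permil

-34.4 permil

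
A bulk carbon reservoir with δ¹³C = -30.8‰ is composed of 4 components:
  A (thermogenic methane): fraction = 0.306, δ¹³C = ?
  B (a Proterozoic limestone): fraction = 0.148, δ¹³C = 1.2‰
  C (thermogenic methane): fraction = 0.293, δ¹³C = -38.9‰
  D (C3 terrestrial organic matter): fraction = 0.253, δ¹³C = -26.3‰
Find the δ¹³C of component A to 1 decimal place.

-42.2‰

Isotope mass balance: δ_bulk = Σ fᵢ·δᵢ.
-30.8 = 0.306×δ_A + 0.148×(1.2) + 0.293×(-38.9) + 0.253×(-26.3)
0.306·δ_A = -30.8 − (-17.874) = -12.926
δ_A = -12.926 / 0.306 = -42.24‰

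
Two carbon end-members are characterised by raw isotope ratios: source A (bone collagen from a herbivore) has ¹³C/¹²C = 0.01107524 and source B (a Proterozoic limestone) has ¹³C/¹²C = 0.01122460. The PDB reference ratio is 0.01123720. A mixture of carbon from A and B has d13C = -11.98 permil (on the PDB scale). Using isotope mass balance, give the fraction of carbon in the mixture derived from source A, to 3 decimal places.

δ_A = (0.01107524/0.01123720 − 1)×1000 = (0.985587 − 1)×1000 = -14.413 permil
δ_B = (0.01122460/0.01123720 − 1)×1000 = (0.998879 − 1)×1000 = -1.121 permil
f_A = (δ_mix − δ_B)/(δ_A − δ_B) = (-11.98 − (-1.121))/(-14.413 − (-1.121))
f_A = -10.859 / -13.292 = 0.8170

0.817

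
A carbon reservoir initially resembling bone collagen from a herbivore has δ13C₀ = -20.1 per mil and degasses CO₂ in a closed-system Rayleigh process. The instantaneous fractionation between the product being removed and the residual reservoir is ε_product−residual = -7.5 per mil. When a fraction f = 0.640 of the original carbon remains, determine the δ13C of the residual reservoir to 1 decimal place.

Rayleigh residual: δ_res = (δ₀ + 1000)·f^(α−1) − 1000
α = ε/1000 + 1 = 0.99250, so α − 1 = -0.00750
f^(α−1) = 0.640^(-0.00750) = 1.003353
δ_res = (-20.1 + 1000) × 1.003353 − 1000 = 983.185 − 1000 = -16.81 per mil

-16.8 per mil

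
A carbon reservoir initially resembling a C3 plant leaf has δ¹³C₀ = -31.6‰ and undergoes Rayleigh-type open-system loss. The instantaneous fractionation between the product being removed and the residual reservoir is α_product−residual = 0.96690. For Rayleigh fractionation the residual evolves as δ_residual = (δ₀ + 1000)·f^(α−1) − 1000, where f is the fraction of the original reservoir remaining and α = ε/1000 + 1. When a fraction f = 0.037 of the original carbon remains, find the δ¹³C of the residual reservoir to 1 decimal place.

Rayleigh residual: δ_res = (δ₀ + 1000)·f^(α−1) − 1000
α − 1 = -0.03310
f^(α−1) = 0.037^(-0.03310) = 1.115302
δ_res = (-31.6 + 1000) × 1.115302 − 1000 = 1080.059 − 1000 = 80.06‰

80.1‰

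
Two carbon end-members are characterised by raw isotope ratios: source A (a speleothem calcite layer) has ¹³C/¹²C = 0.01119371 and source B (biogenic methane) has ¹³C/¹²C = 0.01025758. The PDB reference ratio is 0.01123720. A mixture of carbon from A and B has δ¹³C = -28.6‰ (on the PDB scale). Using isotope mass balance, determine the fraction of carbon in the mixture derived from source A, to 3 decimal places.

0.703

δ_A = (0.01119371/0.01123720 − 1)×1000 = (0.996130 − 1)×1000 = -3.870‰
δ_B = (0.01025758/0.01123720 − 1)×1000 = (0.912823 − 1)×1000 = -87.177‰
f_A = (δ_mix − δ_B)/(δ_A − δ_B) = (-28.6 − (-87.177))/(-3.870 − (-87.177))
f_A = 58.577 / 83.306 = 0.7031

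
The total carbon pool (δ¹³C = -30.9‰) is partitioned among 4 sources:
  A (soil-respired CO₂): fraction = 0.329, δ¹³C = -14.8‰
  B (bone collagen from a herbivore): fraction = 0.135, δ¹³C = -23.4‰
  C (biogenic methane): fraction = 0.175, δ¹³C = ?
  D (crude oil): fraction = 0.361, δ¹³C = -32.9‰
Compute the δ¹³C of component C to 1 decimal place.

Isotope mass balance: δ_bulk = Σ fᵢ·δᵢ.
-30.9 = 0.329×(-14.8) + 0.135×(-23.4) + 0.175×δ_C + 0.361×(-32.9)
0.175·δ_C = -30.9 − (-19.905) = -10.995
δ_C = -10.995 / 0.175 = -62.83‰

-62.8‰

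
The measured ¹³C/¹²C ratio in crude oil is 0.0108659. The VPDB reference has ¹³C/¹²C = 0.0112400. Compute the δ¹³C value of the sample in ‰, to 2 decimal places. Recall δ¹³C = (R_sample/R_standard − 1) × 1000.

-33.28‰

δ¹³C = (R_sample / R_standard − 1) × 1000
R_sample / R_standard = 0.0108659 / 0.0112400 = 0.966717
δ¹³C = (0.966717 − 1) × 1000 = -33.283‰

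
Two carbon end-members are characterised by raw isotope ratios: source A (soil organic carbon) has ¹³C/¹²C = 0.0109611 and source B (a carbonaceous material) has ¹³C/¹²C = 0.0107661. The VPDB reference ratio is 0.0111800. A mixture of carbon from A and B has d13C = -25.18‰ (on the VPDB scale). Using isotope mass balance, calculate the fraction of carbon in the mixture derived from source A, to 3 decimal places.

0.679

δ_A = (0.0109611/0.0111800 − 1)×1000 = (0.980420 − 1)×1000 = -19.580‰
δ_B = (0.0107661/0.0111800 − 1)×1000 = (0.962979 − 1)×1000 = -37.021‰
f_A = (δ_mix − δ_B)/(δ_A − δ_B) = (-25.18 − (-37.021))/(-19.580 − (-37.021))
f_A = 11.841 / 17.442 = 0.6789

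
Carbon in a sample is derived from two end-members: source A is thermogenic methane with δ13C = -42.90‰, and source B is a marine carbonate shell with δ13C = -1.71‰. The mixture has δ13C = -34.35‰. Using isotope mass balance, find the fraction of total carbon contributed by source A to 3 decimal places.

0.792

δ_mix = f_A·δ_A + (1 − f_A)·δ_B  ⇒  f_A = (δ_mix − δ_B)/(δ_A − δ_B)
f_A = (-34.35 − (-1.71)) / (-42.90 − (-1.71))
f_A = -32.64 / -41.19 = 0.7924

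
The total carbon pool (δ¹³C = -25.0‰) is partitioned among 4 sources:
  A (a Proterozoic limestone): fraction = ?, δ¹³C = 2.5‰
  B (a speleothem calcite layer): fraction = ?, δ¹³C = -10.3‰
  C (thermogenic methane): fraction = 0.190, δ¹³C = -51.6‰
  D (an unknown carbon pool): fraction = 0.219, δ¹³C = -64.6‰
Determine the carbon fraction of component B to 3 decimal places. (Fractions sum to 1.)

Let f_B and f_A be the unknown fractions; fractions sum to 1 so f_B + f_A = 0.591.
Mass balance: Σ fᵢ·δᵢ = δ_bulk ⇒ f_B·(-10.3) + f_A·(2.5) = -25.0 − (-23.951) = -1.049
Substitute f_A = 0.591 − f_B:
f_B·(-10.3 − 2.5) = -1.049 − 0.591×(2.5) = -2.526
f_B = -2.526 / -12.8 = 0.1974

0.197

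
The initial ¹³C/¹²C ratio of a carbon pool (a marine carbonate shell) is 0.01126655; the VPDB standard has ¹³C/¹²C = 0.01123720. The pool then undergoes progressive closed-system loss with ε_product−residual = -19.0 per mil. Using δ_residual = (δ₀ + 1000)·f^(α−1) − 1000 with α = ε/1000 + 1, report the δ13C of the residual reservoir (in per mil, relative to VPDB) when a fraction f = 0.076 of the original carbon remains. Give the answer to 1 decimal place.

δ₀ = (0.01126655/0.01123720 − 1)×1000 = (1.002612 − 1)×1000 = 2.612 per mil
α − 1 = ε/1000 = -0.0190
f^(α−1) = 0.076^(-0.0190) = 1.050182
δ_res = (2.612 + 1000) × 1.050182 − 1000 = 1052.925 − 1000 = 52.92 per mil

52.9 per mil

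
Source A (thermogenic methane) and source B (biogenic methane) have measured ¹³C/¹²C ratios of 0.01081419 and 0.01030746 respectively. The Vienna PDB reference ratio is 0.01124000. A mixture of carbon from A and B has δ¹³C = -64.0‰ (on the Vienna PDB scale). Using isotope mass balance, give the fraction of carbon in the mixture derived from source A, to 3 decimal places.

0.421

δ_A = (0.01081419/0.01124000 − 1)×1000 = (0.962117 − 1)×1000 = -37.883‰
δ_B = (0.01030746/0.01124000 − 1)×1000 = (0.917034 − 1)×1000 = -82.966‰
f_A = (δ_mix − δ_B)/(δ_A − δ_B) = (-64.0 − (-82.966))/(-37.883 − (-82.966))
f_A = 18.966 / 45.083 = 0.4207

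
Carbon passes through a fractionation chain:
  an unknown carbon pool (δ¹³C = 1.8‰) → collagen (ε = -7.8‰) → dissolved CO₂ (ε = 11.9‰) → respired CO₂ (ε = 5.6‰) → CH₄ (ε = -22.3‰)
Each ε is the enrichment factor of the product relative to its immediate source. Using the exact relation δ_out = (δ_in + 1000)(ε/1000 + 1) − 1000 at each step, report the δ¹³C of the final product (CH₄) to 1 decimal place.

-11.1‰

step 1: δ = (1.80 + 1000)·(-7.8/1000 + 1) − 1000 = -6.01‰
step 2: δ = (-6.01 + 1000)·(11.9/1000 + 1) − 1000 = 5.81‰
step 3: δ = (5.81 + 1000)·(5.6/1000 + 1) − 1000 = 11.45‰
step 4: δ = (11.45 + 1000)·(-22.3/1000 + 1) − 1000 = -11.11‰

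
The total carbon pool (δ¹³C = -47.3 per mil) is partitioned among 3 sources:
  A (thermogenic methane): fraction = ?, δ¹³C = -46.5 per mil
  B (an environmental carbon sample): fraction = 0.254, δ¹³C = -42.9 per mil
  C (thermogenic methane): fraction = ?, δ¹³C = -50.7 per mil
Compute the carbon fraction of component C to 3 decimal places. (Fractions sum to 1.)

Let f_C and f_A be the unknown fractions; fractions sum to 1 so f_C + f_A = 0.746.
Mass balance: Σ fᵢ·δᵢ = δ_bulk ⇒ f_C·(-50.7) + f_A·(-46.5) = -47.3 − (-10.897) = -36.403
Substitute f_A = 0.746 − f_C:
f_C·(-50.7 − -46.5) = -36.403 − 0.746×(-46.5) = -1.714
f_C = -1.714 / -4.2 = 0.4082

0.408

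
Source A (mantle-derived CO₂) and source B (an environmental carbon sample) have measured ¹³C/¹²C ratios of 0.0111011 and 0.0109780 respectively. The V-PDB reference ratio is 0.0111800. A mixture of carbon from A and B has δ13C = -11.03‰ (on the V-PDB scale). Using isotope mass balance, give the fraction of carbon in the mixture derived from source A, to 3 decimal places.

δ_A = (0.0111011/0.0111800 − 1)×1000 = (0.992943 − 1)×1000 = -7.057‰
δ_B = (0.0109780/0.0111800 − 1)×1000 = (0.981932 − 1)×1000 = -18.068‰
f_A = (δ_mix − δ_B)/(δ_A − δ_B) = (-11.03 − (-18.068))/(-7.057 − (-18.068))
f_A = 7.038 / 11.011 = 0.6392

0.639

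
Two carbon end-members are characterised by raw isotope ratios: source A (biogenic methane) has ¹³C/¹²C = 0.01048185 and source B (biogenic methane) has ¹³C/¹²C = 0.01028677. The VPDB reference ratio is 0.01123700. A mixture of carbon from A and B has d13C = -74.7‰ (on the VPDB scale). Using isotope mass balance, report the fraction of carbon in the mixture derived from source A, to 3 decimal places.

0.568

δ_A = (0.01048185/0.01123700 − 1)×1000 = (0.932798 − 1)×1000 = -67.202‰
δ_B = (0.01028677/0.01123700 − 1)×1000 = (0.915437 − 1)×1000 = -84.563‰
f_A = (δ_mix − δ_B)/(δ_A − δ_B) = (-74.7 − (-84.563))/(-67.202 − (-84.563))
f_A = 9.863 / 17.361 = 0.5681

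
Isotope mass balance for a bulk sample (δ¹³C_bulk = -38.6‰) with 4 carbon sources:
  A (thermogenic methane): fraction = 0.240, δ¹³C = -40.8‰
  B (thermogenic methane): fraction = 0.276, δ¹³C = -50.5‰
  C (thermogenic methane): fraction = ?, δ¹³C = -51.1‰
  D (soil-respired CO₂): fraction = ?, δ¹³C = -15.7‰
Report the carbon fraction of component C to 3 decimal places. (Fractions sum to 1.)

0.205

Let f_C and f_D be the unknown fractions; fractions sum to 1 so f_C + f_D = 0.484.
Mass balance: Σ fᵢ·δᵢ = δ_bulk ⇒ f_C·(-51.1) + f_D·(-15.7) = -38.6 − (-23.730) = -14.870
Substitute f_D = 0.484 − f_C:
f_C·(-51.1 − -15.7) = -14.870 − 0.484×(-15.7) = -7.271
f_C = -7.271 / -35.4 = 0.2054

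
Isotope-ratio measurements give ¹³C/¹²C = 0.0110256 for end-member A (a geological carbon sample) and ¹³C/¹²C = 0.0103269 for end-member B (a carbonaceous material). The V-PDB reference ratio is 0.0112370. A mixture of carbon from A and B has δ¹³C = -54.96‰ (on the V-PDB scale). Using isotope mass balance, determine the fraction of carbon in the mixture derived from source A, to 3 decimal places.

δ_A = (0.0110256/0.0112370 − 1)×1000 = (0.981187 − 1)×1000 = -18.813‰
δ_B = (0.0103269/0.0112370 − 1)×1000 = (0.919009 − 1)×1000 = -80.991‰
f_A = (δ_mix − δ_B)/(δ_A − δ_B) = (-54.96 − (-80.991))/(-18.813 − (-80.991))
f_A = 26.031 / 62.179 = 0.4187

0.419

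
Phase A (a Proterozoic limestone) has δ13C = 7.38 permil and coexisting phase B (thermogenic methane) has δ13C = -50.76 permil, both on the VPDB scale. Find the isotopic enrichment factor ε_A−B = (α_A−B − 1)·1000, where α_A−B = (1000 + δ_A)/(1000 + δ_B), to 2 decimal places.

α_A−B = (1000 + 7.38) / (1000 + -50.76) = 1007.38 / 949.24 = 1.061249
ε_A−B = (1.061249 − 1) × 1000 = 61.249 permil
(The approximation ε ≈ δ_A − δ_B would give 58.14 permil.)

61.25 permil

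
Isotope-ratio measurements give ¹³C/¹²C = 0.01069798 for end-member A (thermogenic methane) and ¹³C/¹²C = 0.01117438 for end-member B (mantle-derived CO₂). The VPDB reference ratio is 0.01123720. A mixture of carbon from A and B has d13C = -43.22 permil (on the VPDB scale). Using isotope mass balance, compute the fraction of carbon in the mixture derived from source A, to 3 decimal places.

0.888

δ_A = (0.01069798/0.01123720 − 1)×1000 = (0.952015 − 1)×1000 = -47.985 permil
δ_B = (0.01117438/0.01123720 − 1)×1000 = (0.994410 − 1)×1000 = -5.590 permil
f_A = (δ_mix − δ_B)/(δ_A − δ_B) = (-43.22 − (-5.590))/(-47.985 − (-5.590))
f_A = -37.630 / -42.395 = 0.8876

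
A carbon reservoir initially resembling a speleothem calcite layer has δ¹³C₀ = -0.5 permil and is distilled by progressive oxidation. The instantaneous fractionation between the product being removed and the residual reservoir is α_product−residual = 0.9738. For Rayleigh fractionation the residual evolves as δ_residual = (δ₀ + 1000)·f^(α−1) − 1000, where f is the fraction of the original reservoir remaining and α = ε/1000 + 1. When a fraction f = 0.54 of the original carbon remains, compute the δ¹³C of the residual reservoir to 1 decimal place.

Rayleigh residual: δ_res = (δ₀ + 1000)·f^(α−1) − 1000
α − 1 = -0.02620
f^(α−1) = 0.54^(-0.02620) = 1.016275
δ_res = (-0.5 + 1000) × 1.016275 − 1000 = 1015.767 − 1000 = 15.77 permil

15.8 permil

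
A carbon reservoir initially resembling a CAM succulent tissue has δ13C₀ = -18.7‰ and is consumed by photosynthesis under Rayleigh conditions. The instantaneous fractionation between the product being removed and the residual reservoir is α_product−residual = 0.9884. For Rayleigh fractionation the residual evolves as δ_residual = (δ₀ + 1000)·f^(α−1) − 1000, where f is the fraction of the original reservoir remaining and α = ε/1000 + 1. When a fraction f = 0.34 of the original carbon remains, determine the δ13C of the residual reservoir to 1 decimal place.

Rayleigh residual: δ_res = (δ₀ + 1000)·f^(α−1) − 1000
α − 1 = -0.01160
f^(α−1) = 0.34^(-0.01160) = 1.012593
δ_res = (-18.7 + 1000) × 1.012593 − 1000 = 993.657 − 1000 = -6.34‰

-6.3‰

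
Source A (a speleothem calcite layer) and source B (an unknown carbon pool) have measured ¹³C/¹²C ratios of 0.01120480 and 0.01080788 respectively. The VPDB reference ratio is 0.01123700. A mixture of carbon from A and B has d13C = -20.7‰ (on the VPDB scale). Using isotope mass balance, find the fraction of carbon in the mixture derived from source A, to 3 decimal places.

δ_A = (0.01120480/0.01123700 − 1)×1000 = (0.997134 − 1)×1000 = -2.866‰
δ_B = (0.01080788/0.01123700 − 1)×1000 = (0.961812 − 1)×1000 = -38.188‰
f_A = (δ_mix − δ_B)/(δ_A − δ_B) = (-20.7 − (-38.188))/(-2.866 − (-38.188))
f_A = 17.488 / 35.323 = 0.4951

0.495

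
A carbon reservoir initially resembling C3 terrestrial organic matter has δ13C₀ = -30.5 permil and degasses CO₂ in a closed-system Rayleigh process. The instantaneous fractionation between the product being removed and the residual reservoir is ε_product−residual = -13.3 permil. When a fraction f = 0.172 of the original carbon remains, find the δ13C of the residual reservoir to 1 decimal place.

Rayleigh residual: δ_res = (δ₀ + 1000)·f^(α−1) − 1000
α = ε/1000 + 1 = 0.98670, so α − 1 = -0.01330
f^(α−1) = 0.172^(-0.01330) = 1.023688
δ_res = (-30.5 + 1000) × 1.023688 − 1000 = 992.465 − 1000 = -7.53 permil

-7.5 permil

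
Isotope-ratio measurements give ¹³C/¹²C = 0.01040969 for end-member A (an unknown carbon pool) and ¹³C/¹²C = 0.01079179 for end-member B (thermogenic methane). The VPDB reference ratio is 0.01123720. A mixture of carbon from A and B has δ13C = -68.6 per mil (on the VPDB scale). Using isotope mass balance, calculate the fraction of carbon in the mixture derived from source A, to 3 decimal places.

0.852

δ_A = (0.01040969/0.01123720 − 1)×1000 = (0.926360 − 1)×1000 = -73.640 per mil
δ_B = (0.01079179/0.01123720 − 1)×1000 = (0.960363 − 1)×1000 = -39.637 per mil
f_A = (δ_mix − δ_B)/(δ_A − δ_B) = (-68.6 − (-39.637))/(-73.640 − (-39.637))
f_A = -28.963 / -34.003 = 0.8518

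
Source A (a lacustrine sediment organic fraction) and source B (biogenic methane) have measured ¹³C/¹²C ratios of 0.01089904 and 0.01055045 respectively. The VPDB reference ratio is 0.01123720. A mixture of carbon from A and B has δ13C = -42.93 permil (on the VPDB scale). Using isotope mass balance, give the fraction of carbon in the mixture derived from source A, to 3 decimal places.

δ_A = (0.01089904/0.01123720 − 1)×1000 = (0.969907 − 1)×1000 = -30.093 permil
δ_B = (0.01055045/0.01123720 − 1)×1000 = (0.938886 − 1)×1000 = -61.114 permil
f_A = (δ_mix − δ_B)/(δ_A − δ_B) = (-42.93 − (-61.114))/(-30.093 − (-61.114))
f_A = 18.184 / 31.021 = 0.5862

0.586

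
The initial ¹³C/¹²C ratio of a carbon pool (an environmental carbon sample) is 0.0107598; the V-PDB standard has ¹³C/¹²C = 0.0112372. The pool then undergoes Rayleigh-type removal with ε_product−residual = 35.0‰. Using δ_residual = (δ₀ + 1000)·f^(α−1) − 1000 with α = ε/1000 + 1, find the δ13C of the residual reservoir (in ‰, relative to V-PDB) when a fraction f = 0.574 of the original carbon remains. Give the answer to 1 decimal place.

δ₀ = (0.0107598/0.0112372 − 1)×1000 = (0.957516 − 1)×1000 = -42.484‰
α − 1 = ε/1000 = 0.0350
f^(α−1) = 0.574^(0.0350) = 0.980758
δ_res = (-42.484 + 1000) × 0.980758 − 1000 = 939.092 − 1000 = -60.91‰

-60.9‰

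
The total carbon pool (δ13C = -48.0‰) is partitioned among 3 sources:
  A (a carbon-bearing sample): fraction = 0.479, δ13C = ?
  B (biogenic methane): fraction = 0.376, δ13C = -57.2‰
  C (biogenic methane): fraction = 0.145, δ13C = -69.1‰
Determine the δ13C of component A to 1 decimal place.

-34.4‰

Isotope mass balance: δ_bulk = Σ fᵢ·δᵢ.
-48.0 = 0.479×δ_A + 0.376×(-57.2) + 0.145×(-69.1)
0.479·δ_A = -48.0 − (-31.527) = -16.473
δ_A = -16.473 / 0.479 = -34.39‰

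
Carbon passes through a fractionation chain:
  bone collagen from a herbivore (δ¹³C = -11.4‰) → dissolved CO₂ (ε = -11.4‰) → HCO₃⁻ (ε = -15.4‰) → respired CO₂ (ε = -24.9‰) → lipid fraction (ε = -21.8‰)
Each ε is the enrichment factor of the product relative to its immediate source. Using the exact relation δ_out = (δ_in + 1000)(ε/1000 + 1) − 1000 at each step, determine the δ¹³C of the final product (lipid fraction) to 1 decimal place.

step 1: δ = (-11.40 + 1000)·(-11.4/1000 + 1) − 1000 = -22.67‰
step 2: δ = (-22.67 + 1000)·(-15.4/1000 + 1) − 1000 = -37.72‰
step 3: δ = (-37.72 + 1000)·(-24.9/1000 + 1) − 1000 = -61.68‰
step 4: δ = (-61.68 + 1000)·(-21.8/1000 + 1) − 1000 = -82.14‰

-82.1‰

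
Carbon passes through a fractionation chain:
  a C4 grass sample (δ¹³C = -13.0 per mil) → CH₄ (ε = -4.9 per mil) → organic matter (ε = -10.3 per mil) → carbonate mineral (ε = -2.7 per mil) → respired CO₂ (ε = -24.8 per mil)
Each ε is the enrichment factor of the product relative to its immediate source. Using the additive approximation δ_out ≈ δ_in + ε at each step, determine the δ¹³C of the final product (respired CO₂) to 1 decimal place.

-55.7 per mil

step 1: δ ≈ -13.0 + (-4.9) = -17.9 per mil
step 2: δ ≈ -17.9 + (-10.3) = -28.2 per mil
step 3: δ ≈ -28.2 + (-2.7) = -30.9 per mil
step 4: δ ≈ -30.9 + (-24.8) = -55.7 per mil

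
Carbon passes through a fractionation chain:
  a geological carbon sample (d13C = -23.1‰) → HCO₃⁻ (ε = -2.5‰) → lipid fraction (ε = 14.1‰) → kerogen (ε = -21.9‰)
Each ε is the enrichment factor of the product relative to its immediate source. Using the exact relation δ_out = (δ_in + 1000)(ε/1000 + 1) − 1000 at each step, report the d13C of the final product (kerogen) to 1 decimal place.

-33.4‰

step 1: δ = (-23.10 + 1000)·(-2.5/1000 + 1) − 1000 = -25.54‰
step 2: δ = (-25.54 + 1000)·(14.1/1000 + 1) − 1000 = -11.80‰
step 3: δ = (-11.80 + 1000)·(-21.9/1000 + 1) − 1000 = -33.44‰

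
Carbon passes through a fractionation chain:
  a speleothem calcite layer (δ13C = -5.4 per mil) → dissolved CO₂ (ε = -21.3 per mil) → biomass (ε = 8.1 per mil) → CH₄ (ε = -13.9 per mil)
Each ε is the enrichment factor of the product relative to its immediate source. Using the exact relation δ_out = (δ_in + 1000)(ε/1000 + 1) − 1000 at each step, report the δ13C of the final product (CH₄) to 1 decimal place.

-32.3 per mil

step 1: δ = (-5.40 + 1000)·(-21.3/1000 + 1) − 1000 = -26.58 per mil
step 2: δ = (-26.58 + 1000)·(8.1/1000 + 1) − 1000 = -18.70 per mil
step 3: δ = (-18.70 + 1000)·(-13.9/1000 + 1) − 1000 = -32.34 per mil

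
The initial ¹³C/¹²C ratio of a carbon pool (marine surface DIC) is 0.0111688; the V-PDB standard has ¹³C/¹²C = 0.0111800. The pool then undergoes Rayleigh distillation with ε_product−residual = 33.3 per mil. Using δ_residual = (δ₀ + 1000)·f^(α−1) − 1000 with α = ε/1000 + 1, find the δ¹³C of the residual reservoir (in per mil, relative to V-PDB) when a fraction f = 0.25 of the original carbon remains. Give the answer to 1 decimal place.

δ₀ = (0.0111688/0.0111800 − 1)×1000 = (0.998998 − 1)×1000 = -1.002 per mil
α − 1 = ε/1000 = 0.0333
f^(α−1) = 0.25^(0.0333) = 0.954886
δ_res = (-1.002 + 1000) × 0.954886 − 1000 = 953.929 − 1000 = -46.07 per mil

-46.1 per mil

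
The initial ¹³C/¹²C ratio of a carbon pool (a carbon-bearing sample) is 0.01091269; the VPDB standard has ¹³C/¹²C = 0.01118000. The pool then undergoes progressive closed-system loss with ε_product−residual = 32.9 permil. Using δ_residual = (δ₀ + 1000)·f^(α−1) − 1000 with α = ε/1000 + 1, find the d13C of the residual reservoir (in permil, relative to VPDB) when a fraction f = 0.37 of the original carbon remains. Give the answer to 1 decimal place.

δ₀ = (0.01091269/0.01118000 − 1)×1000 = (0.976090 − 1)×1000 = -23.910 permil
α − 1 = ε/1000 = 0.0329
f^(α−1) = 0.37^(0.0329) = 0.967818
δ_res = (-23.910 + 1000) × 0.967818 − 1000 = 944.678 − 1000 = -55.32 permil

-55.3 permil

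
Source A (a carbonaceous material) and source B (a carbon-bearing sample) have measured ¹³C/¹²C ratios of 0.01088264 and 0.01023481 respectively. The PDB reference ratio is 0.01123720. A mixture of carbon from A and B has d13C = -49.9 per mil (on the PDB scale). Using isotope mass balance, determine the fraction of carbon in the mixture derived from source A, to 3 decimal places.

δ_A = (0.01088264/0.01123720 − 1)×1000 = (0.968448 − 1)×1000 = -31.552 per mil
δ_B = (0.01023481/0.01123720 − 1)×1000 = (0.910797 − 1)×1000 = -89.203 per mil
f_A = (δ_mix − δ_B)/(δ_A − δ_B) = (-49.9 − (-89.203))/(-31.552 − (-89.203))
f_A = 39.303 / 57.650 = 0.6817

0.682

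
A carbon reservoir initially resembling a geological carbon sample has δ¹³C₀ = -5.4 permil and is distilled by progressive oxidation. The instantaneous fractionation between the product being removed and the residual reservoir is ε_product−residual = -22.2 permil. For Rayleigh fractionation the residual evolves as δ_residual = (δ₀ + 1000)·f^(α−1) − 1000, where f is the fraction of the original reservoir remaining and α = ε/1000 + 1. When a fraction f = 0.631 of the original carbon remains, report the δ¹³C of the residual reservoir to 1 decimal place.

4.8 permil

Rayleigh residual: δ_res = (δ₀ + 1000)·f^(α−1) − 1000
α = ε/1000 + 1 = 0.97780, so α − 1 = -0.02220
f^(α−1) = 0.631^(-0.02220) = 1.010274
δ_res = (-5.4 + 1000) × 1.010274 − 1000 = 1004.819 − 1000 = 4.82 permil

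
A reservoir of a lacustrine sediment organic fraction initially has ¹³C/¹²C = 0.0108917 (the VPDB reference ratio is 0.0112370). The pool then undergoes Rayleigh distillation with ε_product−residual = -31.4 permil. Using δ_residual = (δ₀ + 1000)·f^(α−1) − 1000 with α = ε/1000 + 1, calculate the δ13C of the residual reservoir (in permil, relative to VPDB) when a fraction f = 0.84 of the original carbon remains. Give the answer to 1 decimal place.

δ₀ = (0.0108917/0.0112370 − 1)×1000 = (0.969271 − 1)×1000 = -30.729 permil
α − 1 = ε/1000 = -0.0314
f^(α−1) = 0.84^(-0.0314) = 1.005490
δ_res = (-30.729 + 1000) × 1.005490 − 1000 = 974.592 − 1000 = -25.41 permil

-25.4 permil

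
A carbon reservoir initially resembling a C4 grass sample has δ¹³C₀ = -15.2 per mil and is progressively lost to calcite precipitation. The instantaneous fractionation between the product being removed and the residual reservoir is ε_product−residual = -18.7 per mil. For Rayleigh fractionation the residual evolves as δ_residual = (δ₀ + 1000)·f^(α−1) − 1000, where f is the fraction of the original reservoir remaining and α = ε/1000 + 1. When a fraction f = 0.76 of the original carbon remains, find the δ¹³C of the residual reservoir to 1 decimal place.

Rayleigh residual: δ_res = (δ₀ + 1000)·f^(α−1) − 1000
α = ε/1000 + 1 = 0.98130, so α − 1 = -0.01870
f^(α−1) = 0.76^(-0.01870) = 1.005145
δ_res = (-15.2 + 1000) × 1.005145 − 1000 = 989.867 − 1000 = -10.13 per mil

-10.1 per mil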